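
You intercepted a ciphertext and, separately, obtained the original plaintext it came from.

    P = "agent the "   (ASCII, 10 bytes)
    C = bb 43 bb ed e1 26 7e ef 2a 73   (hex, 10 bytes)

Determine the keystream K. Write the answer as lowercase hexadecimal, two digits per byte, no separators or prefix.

Since C = P ⊕ K, XORing both sides with P gives K = P ⊕ C.
61 xor bb = da
67 xor 43 = 24
65 xor bb = de
6e xor ed = 83
74 xor e1 = 95
20 xor 26 = 06
74 xor 7e = 0a
68 xor ef = 87
65 xor 2a = 4f
20 xor 73 = 53

da24de8395060a874f53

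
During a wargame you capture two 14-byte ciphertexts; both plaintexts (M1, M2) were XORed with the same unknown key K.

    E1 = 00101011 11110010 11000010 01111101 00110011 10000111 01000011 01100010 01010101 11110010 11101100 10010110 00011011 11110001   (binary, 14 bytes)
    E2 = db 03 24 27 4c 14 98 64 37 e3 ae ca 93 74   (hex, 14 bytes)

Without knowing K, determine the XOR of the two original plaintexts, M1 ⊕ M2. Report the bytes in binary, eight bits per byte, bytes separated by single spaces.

E1 ⊕ E2 = (M1 ⊕ K) ⊕ (M2 ⊕ K) = M1 ⊕ M2 — the shared key cancels under XOR.
00101011 XOR 11011011 = 11110000
11110010 XOR 00000011 = 11110001
11000010 XOR 00100100 = 11100110
01111101 XOR 00100111 = 01011010
00110011 XOR 01001100 = 01111111
10000111 XOR 00010100 = 10010011
01000011 XOR 10011000 = 11011011
01100010 XOR 01100100 = 00000110
01010101 XOR 00110111 = 01100010
11110010 XOR 11100011 = 00010001
11101100 XOR 10101110 = 01000010
10010110 XOR 11001010 = 01011100
00011011 XOR 10010011 = 10001000
11110001 XOR 01110100 = 10000101

11110000 11110001 11100110 01011010 01111111 10010011 11011011 00000110 01100010 00010001 01000010 01011100 10001000 10000101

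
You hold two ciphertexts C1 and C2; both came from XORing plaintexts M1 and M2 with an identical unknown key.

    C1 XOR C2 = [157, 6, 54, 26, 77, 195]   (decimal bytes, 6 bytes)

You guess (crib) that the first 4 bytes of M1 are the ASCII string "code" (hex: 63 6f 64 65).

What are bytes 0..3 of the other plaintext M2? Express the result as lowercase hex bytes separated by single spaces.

Since C1 ⊕ C2 = M1 ⊕ M2, XORing with the guessed M1 bytes yields the corresponding M2 bytes: M2 = (C1 ⊕ C2) ⊕ M1.
byte 0: 10011101 XOR 01100011 = 11111110
byte 1: 00000110 XOR 01101111 = 01101001
byte 2: 00110110 XOR 01100100 = 01010010
byte 3: 00011010 XOR 01100101 = 01111111

fe 69 52 7f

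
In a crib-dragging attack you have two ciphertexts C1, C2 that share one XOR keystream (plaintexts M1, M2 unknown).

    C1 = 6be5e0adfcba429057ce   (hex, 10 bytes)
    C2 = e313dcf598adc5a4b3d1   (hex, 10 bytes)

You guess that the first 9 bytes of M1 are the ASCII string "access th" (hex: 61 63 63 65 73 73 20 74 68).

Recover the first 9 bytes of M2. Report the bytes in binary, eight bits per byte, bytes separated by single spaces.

11101001 10010101 01011111 00111101 00010111 01100100 10100111 01000000 10001100

First, C1 ⊕ C2 = (M1 ⊕ K) ⊕ (M2 ⊕ K) = M1 ⊕ M2, so the key drops out. Then M2 = (M1 ⊕ M2) ⊕ M1 over the first 9 bytes.
byte 0: (6b ^ e3) ^ 61 = 88 ^ 61 = e9
byte 1: (e5 ^ 13) ^ 63 = f6 ^ 63 = 95
byte 2: (e0 ^ dc) ^ 63 = 3c ^ 63 = 5f
byte 3: (ad ^ f5) ^ 65 = 58 ^ 65 = 3d
byte 4: (fc ^ 98) ^ 73 = 64 ^ 73 = 17
byte 5: (ba ^ ad) ^ 73 = 17 ^ 73 = 64
byte 6: (42 ^ c5) ^ 20 = 87 ^ 20 = a7
byte 7: (90 ^ a4) ^ 74 = 34 ^ 74 = 40
byte 8: (57 ^ b3) ^ 68 = e4 ^ 68 = 8c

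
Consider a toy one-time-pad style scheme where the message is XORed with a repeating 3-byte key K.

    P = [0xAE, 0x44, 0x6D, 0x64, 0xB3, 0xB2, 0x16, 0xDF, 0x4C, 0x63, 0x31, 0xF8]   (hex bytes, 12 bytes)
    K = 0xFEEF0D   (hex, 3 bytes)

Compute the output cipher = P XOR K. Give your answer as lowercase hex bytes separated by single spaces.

50 ab 60 9a 5c bf e8 30 41 9d de f5

The 3-byte key repeats, so the effective keystream is fe ef 0d fe ef 0d fe ef 0d fe ef 0d.
byte 0: 10101110 xor 11111110 = 01010000
byte 1: 01000100 xor 11101111 = 10101011
byte 2: 01101101 xor 00001101 = 01100000
byte 3: 01100100 xor 11111110 = 10011010
byte 4: 10110011 xor 11101111 = 01011100
byte 5: 10110010 xor 00001101 = 10111111
byte 6: 00010110 xor 11111110 = 11101000
byte 7: 11011111 xor 11101111 = 00110000
byte 8: 01001100 xor 00001101 = 01000001
byte 9: 01100011 xor 11111110 = 10011101
byte 10: 00110001 xor 11101111 = 11011110
byte 11: 11111000 xor 00001101 = 11110101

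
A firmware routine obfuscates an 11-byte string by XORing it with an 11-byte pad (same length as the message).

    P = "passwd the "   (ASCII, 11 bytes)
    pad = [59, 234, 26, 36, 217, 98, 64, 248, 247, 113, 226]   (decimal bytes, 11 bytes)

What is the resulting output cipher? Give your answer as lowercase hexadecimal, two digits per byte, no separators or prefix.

byte 0: 70 xor 3b = 4b
byte 1: 61 xor ea = 8b
byte 2: 73 xor 1a = 69
byte 3: 73 xor 24 = 57
byte 4: 77 xor d9 = ae
byte 5: 64 xor 62 = 06
byte 6: 20 xor 40 = 60
byte 7: 74 xor f8 = 8c
byte 8: 68 xor f7 = 9f
byte 9: 65 xor 71 = 14
byte 10: 20 xor e2 = c2

4b8b6957ae06608c9f14c2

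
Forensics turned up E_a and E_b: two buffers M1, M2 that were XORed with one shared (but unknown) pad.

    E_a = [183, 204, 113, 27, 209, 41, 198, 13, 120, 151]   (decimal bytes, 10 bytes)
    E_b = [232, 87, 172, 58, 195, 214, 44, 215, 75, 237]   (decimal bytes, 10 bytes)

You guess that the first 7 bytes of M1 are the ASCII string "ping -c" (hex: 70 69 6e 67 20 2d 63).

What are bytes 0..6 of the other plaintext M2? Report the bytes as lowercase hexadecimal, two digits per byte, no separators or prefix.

First, E_a ⊕ E_b = (M1 ⊕ K) ⊕ (M2 ⊕ K) = M1 ⊕ M2, so the key drops out. Then M2 = (M1 ⊕ M2) ⊕ M1 over the first 7 bytes.
byte 0: (b7 ^ e8) ^ 70 = 5f ^ 70 = 2f
byte 1: (cc ^ 57) ^ 69 = 9b ^ 69 = f2
byte 2: (71 ^ ac) ^ 6e = dd ^ 6e = b3
byte 3: (1b ^ 3a) ^ 67 = 21 ^ 67 = 46
byte 4: (d1 ^ c3) ^ 20 = 12 ^ 20 = 32
byte 5: (29 ^ d6) ^ 2d = ff ^ 2d = d2
byte 6: (c6 ^ 2c) ^ 63 = ea ^ 63 = 89

2ff2b34632d289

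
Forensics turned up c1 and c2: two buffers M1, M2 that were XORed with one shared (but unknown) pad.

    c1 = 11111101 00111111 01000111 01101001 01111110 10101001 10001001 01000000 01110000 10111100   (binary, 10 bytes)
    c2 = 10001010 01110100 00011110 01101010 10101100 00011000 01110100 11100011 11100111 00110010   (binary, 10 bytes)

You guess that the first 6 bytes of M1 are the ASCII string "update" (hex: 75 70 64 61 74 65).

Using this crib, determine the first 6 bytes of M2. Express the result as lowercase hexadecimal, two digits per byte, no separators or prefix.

First, c1 ⊕ c2 = (M1 ⊕ K) ⊕ (M2 ⊕ K) = M1 ⊕ M2, so the key drops out. Then M2 = (M1 ⊕ M2) ⊕ M1 over the first 6 bytes.
byte 0: (fd ^ 8a) ^ 75 = 77 ^ 75 = 02
byte 1: (3f ^ 74) ^ 70 = 4b ^ 70 = 3b
byte 2: (47 ^ 1e) ^ 64 = 59 ^ 64 = 3d
byte 3: (69 ^ 6a) ^ 61 = 03 ^ 61 = 62
byte 4: (7e ^ ac) ^ 74 = d2 ^ 74 = a6
byte 5: (a9 ^ 18) ^ 65 = b1 ^ 65 = d4

023b3d62a6d4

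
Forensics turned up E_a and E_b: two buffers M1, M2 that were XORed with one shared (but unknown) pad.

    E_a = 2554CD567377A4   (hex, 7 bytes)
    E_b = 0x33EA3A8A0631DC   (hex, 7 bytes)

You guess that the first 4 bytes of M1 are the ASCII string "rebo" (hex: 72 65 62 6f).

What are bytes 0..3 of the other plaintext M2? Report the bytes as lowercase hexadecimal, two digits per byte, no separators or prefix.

First, E_a ⊕ E_b = (M1 ⊕ K) ⊕ (M2 ⊕ K) = M1 ⊕ M2, so the key drops out. Then M2 = (M1 ⊕ M2) ⊕ M1 over the first 4 bytes.
byte 0: (25 xor 33) xor 72 = 16 xor 72 = 64
byte 1: (54 xor ea) xor 65 = be xor 65 = db
byte 2: (cd xor 3a) xor 62 = f7 xor 62 = 95
byte 3: (56 xor 8a) xor 6f = dc xor 6f = b3

64db95b3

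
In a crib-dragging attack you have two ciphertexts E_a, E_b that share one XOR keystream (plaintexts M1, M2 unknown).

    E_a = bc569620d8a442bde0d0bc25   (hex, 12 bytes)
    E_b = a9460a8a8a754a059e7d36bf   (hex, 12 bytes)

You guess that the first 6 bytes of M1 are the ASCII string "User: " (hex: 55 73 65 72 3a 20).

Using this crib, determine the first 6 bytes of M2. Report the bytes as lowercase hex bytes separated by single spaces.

40 63 f9 d8 68 f1

First, E_a ⊕ E_b = (M1 ⊕ K) ⊕ (M2 ⊕ K) = M1 ⊕ M2, so the key drops out. Then M2 = (M1 ⊕ M2) ⊕ M1 over the first 6 bytes.
byte 0: (bc XOR a9) XOR 55 = 15 XOR 55 = 40
byte 1: (56 XOR 46) XOR 73 = 10 XOR 73 = 63
byte 2: (96 XOR 0a) XOR 65 = 9c XOR 65 = f9
byte 3: (20 XOR 8a) XOR 72 = aa XOR 72 = d8
byte 4: (d8 XOR 8a) XOR 3a = 52 XOR 3a = 68
byte 5: (a4 XOR 75) XOR 20 = d1 XOR 20 = f1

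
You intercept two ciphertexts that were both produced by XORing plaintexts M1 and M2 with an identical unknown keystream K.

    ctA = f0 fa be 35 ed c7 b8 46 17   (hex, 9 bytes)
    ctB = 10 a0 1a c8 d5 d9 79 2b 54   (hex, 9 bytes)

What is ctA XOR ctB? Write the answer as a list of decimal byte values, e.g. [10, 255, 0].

ctA ⊕ ctB = (M1 ⊕ K) ⊕ (M2 ⊕ K) = M1 ⊕ M2 — the shared key cancels under XOR.
byte 0: f0 ⊕ 10 = e0
byte 1: fa ⊕ a0 = 5a
byte 2: be ⊕ 1a = a4
byte 3: 35 ⊕ c8 = fd
byte 4: ed ⊕ d5 = 38
byte 5: c7 ⊕ d9 = 1e
byte 6: b8 ⊕ 79 = c1
byte 7: 46 ⊕ 2b = 6d
byte 8: 17 ⊕ 54 = 43

[224, 90, 164, 253, 56, 30, 193, 109, 67]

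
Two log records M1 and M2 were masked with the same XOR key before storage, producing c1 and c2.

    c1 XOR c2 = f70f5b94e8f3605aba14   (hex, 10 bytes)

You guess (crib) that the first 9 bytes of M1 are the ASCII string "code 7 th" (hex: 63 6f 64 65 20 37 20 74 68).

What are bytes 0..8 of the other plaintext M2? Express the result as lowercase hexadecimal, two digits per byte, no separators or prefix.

Since c1 ⊕ c2 = M1 ⊕ M2, XORing with the guessed M1 bytes yields the corresponding M2 bytes: M2 = (c1 ⊕ c2) ⊕ M1.
f7 XOR 63 = 94
0f XOR 6f = 60
5b XOR 64 = 3f
94 XOR 65 = f1
e8 XOR 20 = c8
f3 XOR 37 = c4
60 XOR 20 = 40
5a XOR 74 = 2e
ba XOR 68 = d2

94603ff1c8c4402ed2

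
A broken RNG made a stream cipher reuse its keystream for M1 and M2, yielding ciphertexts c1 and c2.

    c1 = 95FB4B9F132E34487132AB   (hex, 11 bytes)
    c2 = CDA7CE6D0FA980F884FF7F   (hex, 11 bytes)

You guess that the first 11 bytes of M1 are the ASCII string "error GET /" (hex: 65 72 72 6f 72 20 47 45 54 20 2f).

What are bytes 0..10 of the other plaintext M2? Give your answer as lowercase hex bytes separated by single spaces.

First, c1 ⊕ c2 = (M1 ⊕ K) ⊕ (M2 ⊕ K) = M1 ⊕ M2, so the key drops out. Then M2 = (M1 ⊕ M2) ⊕ M1 over the first 11 bytes.
byte 0: (95 xor cd) xor 65 = 58 xor 65 = 3d
byte 1: (fb xor a7) xor 72 = 5c xor 72 = 2e
byte 2: (4b xor ce) xor 72 = 85 xor 72 = f7
byte 3: (9f xor 6d) xor 6f = f2 xor 6f = 9d
byte 4: (13 xor 0f) xor 72 = 1c xor 72 = 6e
byte 5: (2e xor a9) xor 20 = 87 xor 20 = a7
byte 6: (34 xor 80) xor 47 = b4 xor 47 = f3
byte 7: (48 xor f8) xor 45 = b0 xor 45 = f5
byte 8: (71 xor 84) xor 54 = f5 xor 54 = a1
byte 9: (32 xor ff) xor 20 = cd xor 20 = ed
byte 10: (ab xor 7f) xor 2f = d4 xor 2f = fb

3d 2e f7 9d 6e a7 f3 f5 a1 ed fb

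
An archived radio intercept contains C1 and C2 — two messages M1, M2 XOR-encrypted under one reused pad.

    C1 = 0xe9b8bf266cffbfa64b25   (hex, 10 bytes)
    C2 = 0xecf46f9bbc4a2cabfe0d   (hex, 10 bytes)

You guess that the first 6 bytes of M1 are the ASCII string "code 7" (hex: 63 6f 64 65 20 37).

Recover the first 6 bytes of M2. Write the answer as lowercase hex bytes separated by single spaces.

66 23 b4 d8 f0 82

First, C1 ⊕ C2 = (M1 ⊕ K) ⊕ (M2 ⊕ K) = M1 ⊕ M2, so the key drops out. Then M2 = (M1 ⊕ M2) ⊕ M1 over the first 6 bytes.
byte 0: (e9 xor ec) xor 63 = 05 xor 63 = 66
byte 1: (b8 xor f4) xor 6f = 4c xor 6f = 23
byte 2: (bf xor 6f) xor 64 = d0 xor 64 = b4
byte 3: (26 xor 9b) xor 65 = bd xor 65 = d8
byte 4: (6c xor bc) xor 20 = d0 xor 20 = f0
byte 5: (ff xor 4a) xor 37 = b5 xor 37 = 82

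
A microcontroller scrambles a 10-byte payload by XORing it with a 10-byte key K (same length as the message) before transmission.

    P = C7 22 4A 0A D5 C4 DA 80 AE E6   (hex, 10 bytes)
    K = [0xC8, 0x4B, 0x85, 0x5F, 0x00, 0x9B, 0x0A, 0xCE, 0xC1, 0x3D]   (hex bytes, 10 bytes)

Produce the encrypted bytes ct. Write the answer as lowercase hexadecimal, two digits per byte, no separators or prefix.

0f69cf55d55fd04e6fdb

c7 ^ c8 = 0f
22 ^ 4b = 69
4a ^ 85 = cf
0a ^ 5f = 55
d5 ^ 00 = d5
c4 ^ 9b = 5f
da ^ 0a = d0
80 ^ ce = 4e
ae ^ c1 = 6f
e6 ^ 3d = db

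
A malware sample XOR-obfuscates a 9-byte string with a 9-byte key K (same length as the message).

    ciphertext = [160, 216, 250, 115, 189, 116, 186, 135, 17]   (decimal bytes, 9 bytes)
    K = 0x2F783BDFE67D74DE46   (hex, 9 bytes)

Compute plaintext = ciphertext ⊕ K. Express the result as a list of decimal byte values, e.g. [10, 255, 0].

[143, 160, 193, 172, 91, 9, 206, 89, 87]

10100000 XOR 00101111 = 10001111
11011000 XOR 01111000 = 10100000
11111010 XOR 00111011 = 11000001
01110011 XOR 11011111 = 10101100
10111101 XOR 11100110 = 01011011
01110100 XOR 01111101 = 00001001
10111010 XOR 01110100 = 11001110
10000111 XOR 11011110 = 01011001
00010001 XOR 01000110 = 01010111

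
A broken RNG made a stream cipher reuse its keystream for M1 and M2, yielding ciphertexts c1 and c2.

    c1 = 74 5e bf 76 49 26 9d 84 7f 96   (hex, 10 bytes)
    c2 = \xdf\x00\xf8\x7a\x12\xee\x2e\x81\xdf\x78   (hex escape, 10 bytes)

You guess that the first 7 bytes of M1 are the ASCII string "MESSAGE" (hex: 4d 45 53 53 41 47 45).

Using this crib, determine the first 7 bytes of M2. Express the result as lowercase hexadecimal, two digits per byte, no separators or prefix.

First, c1 ⊕ c2 = (M1 ⊕ K) ⊕ (M2 ⊕ K) = M1 ⊕ M2, so the key drops out. Then M2 = (M1 ⊕ M2) ⊕ M1 over the first 7 bytes.
byte 0: (74 ^ df) ^ 4d = ab ^ 4d = e6
byte 1: (5e ^ 00) ^ 45 = 5e ^ 45 = 1b
byte 2: (bf ^ f8) ^ 53 = 47 ^ 53 = 14
byte 3: (76 ^ 7a) ^ 53 = 0c ^ 53 = 5f
byte 4: (49 ^ 12) ^ 41 = 5b ^ 41 = 1a
byte 5: (26 ^ ee) ^ 47 = c8 ^ 47 = 8f
byte 6: (9d ^ 2e) ^ 45 = b3 ^ 45 = f6

e61b145f1a8ff6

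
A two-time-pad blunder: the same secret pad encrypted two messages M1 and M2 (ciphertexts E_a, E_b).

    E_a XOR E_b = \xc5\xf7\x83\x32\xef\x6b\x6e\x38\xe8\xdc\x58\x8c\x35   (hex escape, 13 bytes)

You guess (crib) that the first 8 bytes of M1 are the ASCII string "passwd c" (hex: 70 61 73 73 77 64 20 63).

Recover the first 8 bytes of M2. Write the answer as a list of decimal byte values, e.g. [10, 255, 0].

Since E_a ⊕ E_b = M1 ⊕ M2, XORing with the guessed M1 bytes yields the corresponding M2 bytes: M2 = (E_a ⊕ E_b) ⊕ M1.
11000101 ⊕ 01110000 = 10110101
11110111 ⊕ 01100001 = 10010110
10000011 ⊕ 01110011 = 11110000
00110010 ⊕ 01110011 = 01000001
11101111 ⊕ 01110111 = 10011000
01101011 ⊕ 01100100 = 00001111
01101110 ⊕ 00100000 = 01001110
00111000 ⊕ 01100011 = 01011011

[181, 150, 240, 65, 152, 15, 78, 91]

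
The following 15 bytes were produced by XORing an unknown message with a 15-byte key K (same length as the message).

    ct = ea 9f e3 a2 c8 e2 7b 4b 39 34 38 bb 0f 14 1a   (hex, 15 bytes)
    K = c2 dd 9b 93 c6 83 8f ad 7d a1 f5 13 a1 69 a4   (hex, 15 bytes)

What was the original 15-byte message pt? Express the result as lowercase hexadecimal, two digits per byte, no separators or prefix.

11101010 xor 11000010 = 00101000
10011111 xor 11011101 = 01000010
11100011 xor 10011011 = 01111000
10100010 xor 10010011 = 00110001
11001000 xor 11000110 = 00001110
11100010 xor 10000011 = 01100001
01111011 xor 10001111 = 11110100
01001011 xor 10101101 = 11100110
00111001 xor 01111101 = 01000100
00110100 xor 10100001 = 10010101
00111000 xor 11110101 = 11001101
10111011 xor 00010011 = 10101000
00001111 xor 10100001 = 10101110
00010100 xor 01101001 = 01111101
00011010 xor 10100100 = 10111110

284278310e61f4e64495cda8ae7dbe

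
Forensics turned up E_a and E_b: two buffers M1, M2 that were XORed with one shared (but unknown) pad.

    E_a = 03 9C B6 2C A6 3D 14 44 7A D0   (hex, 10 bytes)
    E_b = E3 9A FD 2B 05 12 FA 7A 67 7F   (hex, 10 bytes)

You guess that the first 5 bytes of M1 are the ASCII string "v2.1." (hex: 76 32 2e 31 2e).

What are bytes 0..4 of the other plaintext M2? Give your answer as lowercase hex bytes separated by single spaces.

96 34 65 36 8d

First, E_a ⊕ E_b = (M1 ⊕ K) ⊕ (M2 ⊕ K) = M1 ⊕ M2, so the key drops out. Then M2 = (M1 ⊕ M2) ⊕ M1 over the first 5 bytes.
byte 0: (03 ⊕ e3) ⊕ 76 = e0 ⊕ 76 = 96
byte 1: (9c ⊕ 9a) ⊕ 32 = 06 ⊕ 32 = 34
byte 2: (b6 ⊕ fd) ⊕ 2e = 4b ⊕ 2e = 65
byte 3: (2c ⊕ 2b) ⊕ 31 = 07 ⊕ 31 = 36
byte 4: (a6 ⊕ 05) ⊕ 2e = a3 ⊕ 2e = 8d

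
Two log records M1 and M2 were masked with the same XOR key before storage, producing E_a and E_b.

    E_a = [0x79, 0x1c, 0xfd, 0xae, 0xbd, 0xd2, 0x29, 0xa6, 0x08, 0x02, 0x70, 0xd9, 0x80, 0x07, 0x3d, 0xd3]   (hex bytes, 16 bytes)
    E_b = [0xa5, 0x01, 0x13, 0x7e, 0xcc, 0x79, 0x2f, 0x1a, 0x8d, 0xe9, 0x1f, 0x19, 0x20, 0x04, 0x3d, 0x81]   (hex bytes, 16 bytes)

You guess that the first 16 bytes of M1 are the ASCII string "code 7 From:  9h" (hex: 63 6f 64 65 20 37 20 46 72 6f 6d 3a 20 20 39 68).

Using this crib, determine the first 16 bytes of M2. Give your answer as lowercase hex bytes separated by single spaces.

First, E_a ⊕ E_b = (M1 ⊕ K) ⊕ (M2 ⊕ K) = M1 ⊕ M2, so the key drops out. Then M2 = (M1 ⊕ M2) ⊕ M1 over the first 16 bytes.
byte 0: (79 XOR a5) XOR 63 = dc XOR 63 = bf
byte 1: (1c XOR 01) XOR 6f = 1d XOR 6f = 72
byte 2: (fd XOR 13) XOR 64 = ee XOR 64 = 8a
byte 3: (ae XOR 7e) XOR 65 = d0 XOR 65 = b5
byte 4: (bd XOR cc) XOR 20 = 71 XOR 20 = 51
byte 5: (d2 XOR 79) XOR 37 = ab XOR 37 = 9c
byte 6: (29 XOR 2f) XOR 20 = 06 XOR 20 = 26
byte 7: (a6 XOR 1a) XOR 46 = bc XOR 46 = fa
byte 8: (08 XOR 8d) XOR 72 = 85 XOR 72 = f7
byte 9: (02 XOR e9) XOR 6f = eb XOR 6f = 84
byte 10: (70 XOR 1f) XOR 6d = 6f XOR 6d = 02
byte 11: (d9 XOR 19) XOR 3a = c0 XOR 3a = fa
byte 12: (80 XOR 20) XOR 20 = a0 XOR 20 = 80
byte 13: (07 XOR 04) XOR 20 = 03 XOR 20 = 23
byte 14: (3d XOR 3d) XOR 39 = 00 XOR 39 = 39
byte 15: (d3 XOR 81) XOR 68 = 52 XOR 68 = 3a

bf 72 8a b5 51 9c 26 fa f7 84 02 fa 80 23 39 3a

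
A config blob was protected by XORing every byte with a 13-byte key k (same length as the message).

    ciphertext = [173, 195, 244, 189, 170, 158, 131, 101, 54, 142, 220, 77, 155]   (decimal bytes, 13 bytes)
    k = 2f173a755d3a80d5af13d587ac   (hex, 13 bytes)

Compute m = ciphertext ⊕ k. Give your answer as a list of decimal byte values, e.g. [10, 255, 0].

[130, 212, 206, 200, 247, 164, 3, 176, 153, 157, 9, 202, 55]

ad ⊕ 2f = 82
c3 ⊕ 17 = d4
f4 ⊕ 3a = ce
bd ⊕ 75 = c8
aa ⊕ 5d = f7
9e ⊕ 3a = a4
83 ⊕ 80 = 03
65 ⊕ d5 = b0
36 ⊕ af = 99
8e ⊕ 13 = 9d
dc ⊕ d5 = 09
4d ⊕ 87 = ca
9b ⊕ ac = 37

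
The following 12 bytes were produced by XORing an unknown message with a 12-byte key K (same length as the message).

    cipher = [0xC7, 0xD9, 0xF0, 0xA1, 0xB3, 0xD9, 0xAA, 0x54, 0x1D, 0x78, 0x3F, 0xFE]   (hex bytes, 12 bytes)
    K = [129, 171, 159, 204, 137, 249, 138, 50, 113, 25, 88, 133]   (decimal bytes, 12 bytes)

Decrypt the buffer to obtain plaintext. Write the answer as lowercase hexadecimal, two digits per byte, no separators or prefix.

c7 XOR 81 = 46
d9 XOR ab = 72
f0 XOR 9f = 6f
a1 XOR cc = 6d
b3 XOR 89 = 3a
d9 XOR f9 = 20
aa XOR 8a = 20
54 XOR 32 = 66
1d XOR 71 = 6c
78 XOR 19 = 61
3f XOR 58 = 67
fe XOR 85 = 7b

46726f6d3a2020666c61677b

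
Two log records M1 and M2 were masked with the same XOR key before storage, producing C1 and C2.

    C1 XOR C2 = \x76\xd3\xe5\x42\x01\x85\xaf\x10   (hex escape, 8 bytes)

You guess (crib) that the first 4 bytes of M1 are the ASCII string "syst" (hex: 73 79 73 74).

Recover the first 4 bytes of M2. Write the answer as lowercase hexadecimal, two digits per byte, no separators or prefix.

05aa9636

Since C1 ⊕ C2 = M1 ⊕ M2, XORing with the guessed M1 bytes yields the corresponding M2 bytes: M2 = (C1 ⊕ C2) ⊕ M1.
76 XOR 73 = 05
d3 XOR 79 = aa
e5 XOR 73 = 96
42 XOR 74 = 36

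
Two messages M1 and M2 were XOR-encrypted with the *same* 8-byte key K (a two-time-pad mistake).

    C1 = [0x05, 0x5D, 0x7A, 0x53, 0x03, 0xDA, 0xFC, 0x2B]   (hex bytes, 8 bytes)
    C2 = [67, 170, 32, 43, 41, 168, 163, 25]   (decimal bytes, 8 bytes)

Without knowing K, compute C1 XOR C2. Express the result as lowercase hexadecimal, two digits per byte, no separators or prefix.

C1 ⊕ C2 = (M1 ⊕ K) ⊕ (M2 ⊕ K) = M1 ⊕ M2 — the shared key cancels under XOR.
05 ⊕ 43 = 46
5d ⊕ aa = f7
7a ⊕ 20 = 5a
53 ⊕ 2b = 78
03 ⊕ 29 = 2a
da ⊕ a8 = 72
fc ⊕ a3 = 5f
2b ⊕ 19 = 32

46f75a782a725f32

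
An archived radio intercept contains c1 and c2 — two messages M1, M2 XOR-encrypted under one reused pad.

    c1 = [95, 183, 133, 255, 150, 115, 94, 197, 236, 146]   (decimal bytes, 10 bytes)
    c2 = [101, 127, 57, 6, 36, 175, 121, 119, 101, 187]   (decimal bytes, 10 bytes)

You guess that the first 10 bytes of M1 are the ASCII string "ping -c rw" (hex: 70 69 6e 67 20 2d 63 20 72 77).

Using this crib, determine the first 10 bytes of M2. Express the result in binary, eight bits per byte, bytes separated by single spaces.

First, c1 ⊕ c2 = (M1 ⊕ K) ⊕ (M2 ⊕ K) = M1 ⊕ M2, so the key drops out. Then M2 = (M1 ⊕ M2) ⊕ M1 over the first 10 bytes.
byte 0: (5f ⊕ 65) ⊕ 70 = 3a ⊕ 70 = 4a
byte 1: (b7 ⊕ 7f) ⊕ 69 = c8 ⊕ 69 = a1
byte 2: (85 ⊕ 39) ⊕ 6e = bc ⊕ 6e = d2
byte 3: (ff ⊕ 06) ⊕ 67 = f9 ⊕ 67 = 9e
byte 4: (96 ⊕ 24) ⊕ 20 = b2 ⊕ 20 = 92
byte 5: (73 ⊕ af) ⊕ 2d = dc ⊕ 2d = f1
byte 6: (5e ⊕ 79) ⊕ 63 = 27 ⊕ 63 = 44
byte 7: (c5 ⊕ 77) ⊕ 20 = b2 ⊕ 20 = 92
byte 8: (ec ⊕ 65) ⊕ 72 = 89 ⊕ 72 = fb
byte 9: (92 ⊕ bb) ⊕ 77 = 29 ⊕ 77 = 5e

01001010 10100001 11010010 10011110 10010010 11110001 01000100 10010010 11111011 01011110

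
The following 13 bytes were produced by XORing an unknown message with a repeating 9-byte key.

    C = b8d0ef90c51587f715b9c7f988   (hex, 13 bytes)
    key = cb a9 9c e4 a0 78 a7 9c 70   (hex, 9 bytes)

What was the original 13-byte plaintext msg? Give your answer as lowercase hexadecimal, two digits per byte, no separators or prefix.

The 9-byte key repeats, so the effective keystream is cb a9 9c e4 a0 78 a7 9c 70 cb a9 9c e4.
byte 0: 184 ^ 203 = 115
byte 1: 208 ^ 169 = 121
byte 2: 239 ^ 156 = 115
byte 3: 144 ^ 228 = 116
byte 4: 197 ^ 160 = 101
byte 5:  21 ^ 120 = 109
byte 6: 135 ^ 167 =  32
byte 7: 247 ^ 156 = 107
byte 8:  21 ^ 112 = 101
byte 9: 185 ^ 203 = 114
byte 10: 199 ^ 169 = 110
byte 11: 249 ^ 156 = 101
byte 12: 136 ^ 228 = 108

73797374656d206b65726e656c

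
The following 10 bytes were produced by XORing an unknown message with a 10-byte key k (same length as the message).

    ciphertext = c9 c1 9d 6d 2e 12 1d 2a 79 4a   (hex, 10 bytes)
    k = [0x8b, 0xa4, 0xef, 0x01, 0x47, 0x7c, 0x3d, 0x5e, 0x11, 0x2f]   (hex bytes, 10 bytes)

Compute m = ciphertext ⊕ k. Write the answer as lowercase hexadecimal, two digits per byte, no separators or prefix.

4265726c696e20746865

c9 ^ 8b = 42
c1 ^ a4 = 65
9d ^ ef = 72
6d ^ 01 = 6c
2e ^ 47 = 69
12 ^ 7c = 6e
1d ^ 3d = 20
2a ^ 5e = 74
79 ^ 11 = 68
4a ^ 2f = 65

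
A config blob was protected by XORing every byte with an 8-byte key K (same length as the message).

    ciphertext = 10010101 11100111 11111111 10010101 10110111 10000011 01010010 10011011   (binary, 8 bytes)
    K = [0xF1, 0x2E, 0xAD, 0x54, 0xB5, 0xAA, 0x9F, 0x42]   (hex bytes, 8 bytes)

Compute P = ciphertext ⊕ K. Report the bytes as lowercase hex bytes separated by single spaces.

64 c9 52 c1 02 29 cd d9

95 XOR f1 = 64
e7 XOR 2e = c9
ff XOR ad = 52
95 XOR 54 = c1
b7 XOR b5 = 02
83 XOR aa = 29
52 XOR 9f = cd
9b XOR 42 = d9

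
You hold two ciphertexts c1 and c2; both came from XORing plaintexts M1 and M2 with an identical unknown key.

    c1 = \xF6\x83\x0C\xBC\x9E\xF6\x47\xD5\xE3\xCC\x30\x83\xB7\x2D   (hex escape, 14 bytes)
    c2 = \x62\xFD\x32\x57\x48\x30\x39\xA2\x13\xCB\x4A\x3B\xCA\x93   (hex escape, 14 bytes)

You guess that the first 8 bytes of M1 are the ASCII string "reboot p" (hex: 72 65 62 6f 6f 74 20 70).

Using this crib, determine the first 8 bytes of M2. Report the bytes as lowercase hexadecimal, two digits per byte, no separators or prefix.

First, c1 ⊕ c2 = (M1 ⊕ K) ⊕ (M2 ⊕ K) = M1 ⊕ M2, so the key drops out. Then M2 = (M1 ⊕ M2) ⊕ M1 over the first 8 bytes.
byte 0: (f6 ⊕ 62) ⊕ 72 = 94 ⊕ 72 = e6
byte 1: (83 ⊕ fd) ⊕ 65 = 7e ⊕ 65 = 1b
byte 2: (0c ⊕ 32) ⊕ 62 = 3e ⊕ 62 = 5c
byte 3: (bc ⊕ 57) ⊕ 6f = eb ⊕ 6f = 84
byte 4: (9e ⊕ 48) ⊕ 6f = d6 ⊕ 6f = b9
byte 5: (f6 ⊕ 30) ⊕ 74 = c6 ⊕ 74 = b2
byte 6: (47 ⊕ 39) ⊕ 20 = 7e ⊕ 20 = 5e
byte 7: (d5 ⊕ a2) ⊕ 70 = 77 ⊕ 70 = 07

e61b5c84b9b25e07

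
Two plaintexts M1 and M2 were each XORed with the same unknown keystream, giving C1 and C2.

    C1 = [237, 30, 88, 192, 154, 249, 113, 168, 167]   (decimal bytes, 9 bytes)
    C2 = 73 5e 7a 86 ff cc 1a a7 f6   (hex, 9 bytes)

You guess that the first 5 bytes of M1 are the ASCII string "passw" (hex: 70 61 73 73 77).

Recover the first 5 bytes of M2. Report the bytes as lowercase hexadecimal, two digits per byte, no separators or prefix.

ee21513512

First, C1 ⊕ C2 = (M1 ⊕ K) ⊕ (M2 ⊕ K) = M1 ⊕ M2, so the key drops out. Then M2 = (M1 ⊕ M2) ⊕ M1 over the first 5 bytes.
byte 0: (ed XOR 73) XOR 70 = 9e XOR 70 = ee
byte 1: (1e XOR 5e) XOR 61 = 40 XOR 61 = 21
byte 2: (58 XOR 7a) XOR 73 = 22 XOR 73 = 51
byte 3: (c0 XOR 86) XOR 73 = 46 XOR 73 = 35
byte 4: (9a XOR ff) XOR 77 = 65 XOR 77 = 12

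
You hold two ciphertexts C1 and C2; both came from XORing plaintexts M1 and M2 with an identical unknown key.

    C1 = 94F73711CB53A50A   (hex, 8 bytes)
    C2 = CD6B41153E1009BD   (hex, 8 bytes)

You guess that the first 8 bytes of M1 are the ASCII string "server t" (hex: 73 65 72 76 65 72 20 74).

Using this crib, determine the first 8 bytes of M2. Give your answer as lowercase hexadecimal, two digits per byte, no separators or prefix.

First, C1 ⊕ C2 = (M1 ⊕ K) ⊕ (M2 ⊕ K) = M1 ⊕ M2, so the key drops out. Then M2 = (M1 ⊕ M2) ⊕ M1 over the first 8 bytes.
byte 0: (94 ⊕ cd) ⊕ 73 = 59 ⊕ 73 = 2a
byte 1: (f7 ⊕ 6b) ⊕ 65 = 9c ⊕ 65 = f9
byte 2: (37 ⊕ 41) ⊕ 72 = 76 ⊕ 72 = 04
byte 3: (11 ⊕ 15) ⊕ 76 = 04 ⊕ 76 = 72
byte 4: (cb ⊕ 3e) ⊕ 65 = f5 ⊕ 65 = 90
byte 5: (53 ⊕ 10) ⊕ 72 = 43 ⊕ 72 = 31
byte 6: (a5 ⊕ 09) ⊕ 20 = ac ⊕ 20 = 8c
byte 7: (0a ⊕ bd) ⊕ 74 = b7 ⊕ 74 = c3

2af9047290318cc3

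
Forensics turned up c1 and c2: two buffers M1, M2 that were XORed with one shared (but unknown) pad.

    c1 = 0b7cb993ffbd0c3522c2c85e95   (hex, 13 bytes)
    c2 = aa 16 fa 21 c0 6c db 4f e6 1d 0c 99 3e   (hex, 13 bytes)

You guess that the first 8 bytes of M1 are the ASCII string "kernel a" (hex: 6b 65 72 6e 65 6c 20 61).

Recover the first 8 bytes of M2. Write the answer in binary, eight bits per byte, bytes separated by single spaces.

First, c1 ⊕ c2 = (M1 ⊕ K) ⊕ (M2 ⊕ K) = M1 ⊕ M2, so the key drops out. Then M2 = (M1 ⊕ M2) ⊕ M1 over the first 8 bytes.
byte 0: (0b ^ aa) ^ 6b = a1 ^ 6b = ca
byte 1: (7c ^ 16) ^ 65 = 6a ^ 65 = 0f
byte 2: (b9 ^ fa) ^ 72 = 43 ^ 72 = 31
byte 3: (93 ^ 21) ^ 6e = b2 ^ 6e = dc
byte 4: (ff ^ c0) ^ 65 = 3f ^ 65 = 5a
byte 5: (bd ^ 6c) ^ 6c = d1 ^ 6c = bd
byte 6: (0c ^ db) ^ 20 = d7 ^ 20 = f7
byte 7: (35 ^ 4f) ^ 61 = 7a ^ 61 = 1b

11001010 00001111 00110001 11011100 01011010 10111101 11110111 00011011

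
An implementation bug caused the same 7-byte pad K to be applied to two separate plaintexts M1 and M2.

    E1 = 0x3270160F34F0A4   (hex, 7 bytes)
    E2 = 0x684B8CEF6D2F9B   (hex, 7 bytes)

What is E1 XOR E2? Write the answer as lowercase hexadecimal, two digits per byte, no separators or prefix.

5a3b9ae059df3f

E1 ⊕ E2 = (M1 ⊕ K) ⊕ (M2 ⊕ K) = M1 ⊕ M2 — the shared key cancels under XOR.
32 xor 68 = 5a
70 xor 4b = 3b
16 xor 8c = 9a
0f xor ef = e0
34 xor 6d = 59
f0 xor 2f = df
a4 xor 9b = 3f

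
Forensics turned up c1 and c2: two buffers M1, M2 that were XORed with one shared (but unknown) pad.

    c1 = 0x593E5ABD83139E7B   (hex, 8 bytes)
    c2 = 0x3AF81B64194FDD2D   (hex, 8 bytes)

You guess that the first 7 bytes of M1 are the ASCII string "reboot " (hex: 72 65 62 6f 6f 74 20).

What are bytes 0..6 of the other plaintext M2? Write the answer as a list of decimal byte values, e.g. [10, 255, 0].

First, c1 ⊕ c2 = (M1 ⊕ K) ⊕ (M2 ⊕ K) = M1 ⊕ M2, so the key drops out. Then M2 = (M1 ⊕ M2) ⊕ M1 over the first 7 bytes.
byte 0: (59 ⊕ 3a) ⊕ 72 = 63 ⊕ 72 = 11
byte 1: (3e ⊕ f8) ⊕ 65 = c6 ⊕ 65 = a3
byte 2: (5a ⊕ 1b) ⊕ 62 = 41 ⊕ 62 = 23
byte 3: (bd ⊕ 64) ⊕ 6f = d9 ⊕ 6f = b6
byte 4: (83 ⊕ 19) ⊕ 6f = 9a ⊕ 6f = f5
byte 5: (13 ⊕ 4f) ⊕ 74 = 5c ⊕ 74 = 28
byte 6: (9e ⊕ dd) ⊕ 20 = 43 ⊕ 20 = 63

[17, 163, 35, 182, 245, 40, 99]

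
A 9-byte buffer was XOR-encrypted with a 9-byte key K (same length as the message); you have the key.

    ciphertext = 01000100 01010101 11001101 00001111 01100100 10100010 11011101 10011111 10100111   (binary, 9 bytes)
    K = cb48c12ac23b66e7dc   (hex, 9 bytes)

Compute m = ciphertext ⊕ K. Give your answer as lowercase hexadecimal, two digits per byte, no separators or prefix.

XOR is its own inverse, so applying the key byte-wise gives the result directly.
byte 0: 44 xor cb = 8f
byte 1: 55 xor 48 = 1d
byte 2: cd xor c1 = 0c
byte 3: 0f xor 2a = 25
byte 4: 64 xor c2 = a6
byte 5: a2 xor 3b = 99
byte 6: dd xor 66 = bb
byte 7: 9f xor e7 = 78
byte 8: a7 xor dc = 7b

8f1d0c25a699bb787b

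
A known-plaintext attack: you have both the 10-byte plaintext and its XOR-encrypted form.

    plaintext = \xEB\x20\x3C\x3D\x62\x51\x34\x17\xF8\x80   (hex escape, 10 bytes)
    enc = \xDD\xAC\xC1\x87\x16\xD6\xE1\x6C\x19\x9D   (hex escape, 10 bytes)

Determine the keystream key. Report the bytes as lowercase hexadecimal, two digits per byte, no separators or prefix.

Since enc = plaintext ⊕ key, XORing both sides with plaintext gives key = plaintext ⊕ enc.
byte 0: 11101011 ^ 11011101 = 00110110
byte 1: 00100000 ^ 10101100 = 10001100
byte 2: 00111100 ^ 11000001 = 11111101
byte 3: 00111101 ^ 10000111 = 10111010
byte 4: 01100010 ^ 00010110 = 01110100
byte 5: 01010001 ^ 11010110 = 10000111
byte 6: 00110100 ^ 11100001 = 11010101
byte 7: 00010111 ^ 01101100 = 01111011
byte 8: 11111000 ^ 00011001 = 11100001
byte 9: 10000000 ^ 10011101 = 00011101

368cfdba7487d57be11d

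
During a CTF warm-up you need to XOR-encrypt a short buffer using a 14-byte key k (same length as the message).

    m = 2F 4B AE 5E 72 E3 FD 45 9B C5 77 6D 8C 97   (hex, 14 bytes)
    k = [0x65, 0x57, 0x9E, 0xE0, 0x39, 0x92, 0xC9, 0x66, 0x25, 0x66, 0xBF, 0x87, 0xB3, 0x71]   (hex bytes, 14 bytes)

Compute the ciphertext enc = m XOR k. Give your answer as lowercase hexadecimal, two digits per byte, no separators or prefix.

byte 0:  47 ^ 101 =  74
byte 1:  75 ^  87 =  28
byte 2: 174 ^ 158 =  48
byte 3:  94 ^ 224 = 190
byte 4: 114 ^  57 =  75
byte 5: 227 ^ 146 = 113
byte 6: 253 ^ 201 =  52
byte 7:  69 ^ 102 =  35
byte 8: 155 ^  37 = 190
byte 9: 197 ^ 102 = 163
byte 10: 119 ^ 191 = 200
byte 11: 109 ^ 135 = 234
byte 12: 140 ^ 179 =  63
byte 13: 151 ^ 113 = 230

4a1c30be4b713423bea3c8ea3fe6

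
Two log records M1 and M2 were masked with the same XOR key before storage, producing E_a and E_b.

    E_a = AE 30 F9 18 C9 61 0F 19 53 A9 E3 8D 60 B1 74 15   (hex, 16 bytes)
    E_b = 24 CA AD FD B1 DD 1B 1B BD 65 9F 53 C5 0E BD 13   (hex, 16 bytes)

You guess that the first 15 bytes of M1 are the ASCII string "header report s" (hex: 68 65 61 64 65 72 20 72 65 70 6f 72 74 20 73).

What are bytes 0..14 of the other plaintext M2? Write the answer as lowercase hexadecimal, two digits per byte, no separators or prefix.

First, E_a ⊕ E_b = (M1 ⊕ K) ⊕ (M2 ⊕ K) = M1 ⊕ M2, so the key drops out. Then M2 = (M1 ⊕ M2) ⊕ M1 over the first 15 bytes.
byte 0: (ae XOR 24) XOR 68 = 8a XOR 68 = e2
byte 1: (30 XOR ca) XOR 65 = fa XOR 65 = 9f
byte 2: (f9 XOR ad) XOR 61 = 54 XOR 61 = 35
byte 3: (18 XOR fd) XOR 64 = e5 XOR 64 = 81
byte 4: (c9 XOR b1) XOR 65 = 78 XOR 65 = 1d
byte 5: (61 XOR dd) XOR 72 = bc XOR 72 = ce
byte 6: (0f XOR 1b) XOR 20 = 14 XOR 20 = 34
byte 7: (19 XOR 1b) XOR 72 = 02 XOR 72 = 70
byte 8: (53 XOR bd) XOR 65 = ee XOR 65 = 8b
byte 9: (a9 XOR 65) XOR 70 = cc XOR 70 = bc
byte 10: (e3 XOR 9f) XOR 6f = 7c XOR 6f = 13
byte 11: (8d XOR 53) XOR 72 = de XOR 72 = ac
byte 12: (60 XOR c5) XOR 74 = a5 XOR 74 = d1
byte 13: (b1 XOR 0e) XOR 20 = bf XOR 20 = 9f
byte 14: (74 XOR bd) XOR 73 = c9 XOR 73 = ba

e29f35811dce34708bbc13acd19fba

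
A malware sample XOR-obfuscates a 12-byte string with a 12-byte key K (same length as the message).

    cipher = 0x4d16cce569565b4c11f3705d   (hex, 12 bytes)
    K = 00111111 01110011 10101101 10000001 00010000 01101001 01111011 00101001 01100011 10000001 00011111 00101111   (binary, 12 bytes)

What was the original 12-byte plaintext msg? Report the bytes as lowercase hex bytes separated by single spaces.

XOR is its own inverse, so applying the key byte-wise gives the result directly.
 77 ⊕  63 = 114
 22 ⊕ 115 = 101
204 ⊕ 173 =  97
229 ⊕ 129 = 100
105 ⊕  16 = 121
 86 ⊕ 105 =  63
 91 ⊕ 123 =  32
 76 ⊕  41 = 101
 17 ⊕  99 = 114
243 ⊕ 129 = 114
112 ⊕  31 = 111
 93 ⊕  47 = 114

72 65 61 64 79 3f 20 65 72 72 6f 72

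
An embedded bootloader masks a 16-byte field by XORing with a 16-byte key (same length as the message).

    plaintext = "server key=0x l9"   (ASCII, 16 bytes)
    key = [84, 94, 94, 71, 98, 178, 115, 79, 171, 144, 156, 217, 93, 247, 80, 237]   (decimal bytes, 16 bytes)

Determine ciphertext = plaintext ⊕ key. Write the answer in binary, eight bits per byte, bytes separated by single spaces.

XOR is its own inverse, so applying the key byte-wise gives the result directly.
01110011 xor 01010100 = 00100111
01100101 xor 01011110 = 00111011
01110010 xor 01011110 = 00101100
01110110 xor 01000111 = 00110001
01100101 xor 01100010 = 00000111
01110010 xor 10110010 = 11000000
00100000 xor 01110011 = 01010011
01101011 xor 01001111 = 00100100
01100101 xor 10101011 = 11001110
01111001 xor 10010000 = 11101001
00111101 xor 10011100 = 10100001
00110000 xor 11011001 = 11101001
01111000 xor 01011101 = 00100101
00100000 xor 11110111 = 11010111
01101100 xor 01010000 = 00111100
00111001 xor 11101101 = 11010100

00100111 00111011 00101100 00110001 00000111 11000000 01010011 00100100 11001110 11101001 10100001 11101001 00100101 11010111 00111100 11010100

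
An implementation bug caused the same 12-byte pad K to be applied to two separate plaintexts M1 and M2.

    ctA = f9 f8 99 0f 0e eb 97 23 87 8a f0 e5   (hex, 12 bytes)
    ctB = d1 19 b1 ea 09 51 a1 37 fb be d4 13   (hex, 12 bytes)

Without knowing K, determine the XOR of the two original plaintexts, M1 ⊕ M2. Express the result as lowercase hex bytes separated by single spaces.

28 e1 28 e5 07 ba 36 14 7c 34 24 f6

ctA ⊕ ctB = (M1 ⊕ K) ⊕ (M2 ⊕ K) = M1 ⊕ M2 — the shared key cancels under XOR.
byte 0: f9 XOR d1 = 28
byte 1: f8 XOR 19 = e1
byte 2: 99 XOR b1 = 28
byte 3: 0f XOR ea = e5
byte 4: 0e XOR 09 = 07
byte 5: eb XOR 51 = ba
byte 6: 97 XOR a1 = 36
byte 7: 23 XOR 37 = 14
byte 8: 87 XOR fb = 7c
byte 9: 8a XOR be = 34
byte 10: f0 XOR d4 = 24
byte 11: e5 XOR 13 = f6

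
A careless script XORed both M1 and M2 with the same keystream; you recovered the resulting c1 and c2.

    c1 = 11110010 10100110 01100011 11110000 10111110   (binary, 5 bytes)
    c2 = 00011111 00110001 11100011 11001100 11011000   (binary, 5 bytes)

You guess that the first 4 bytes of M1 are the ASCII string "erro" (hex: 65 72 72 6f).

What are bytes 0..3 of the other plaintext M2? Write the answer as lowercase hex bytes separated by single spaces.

First, c1 ⊕ c2 = (M1 ⊕ K) ⊕ (M2 ⊕ K) = M1 ⊕ M2, so the key drops out. Then M2 = (M1 ⊕ M2) ⊕ M1 over the first 4 bytes.
byte 0: (f2 ^ 1f) ^ 65 = ed ^ 65 = 88
byte 1: (a6 ^ 31) ^ 72 = 97 ^ 72 = e5
byte 2: (63 ^ e3) ^ 72 = 80 ^ 72 = f2
byte 3: (f0 ^ cc) ^ 6f = 3c ^ 6f = 53

88 e5 f2 53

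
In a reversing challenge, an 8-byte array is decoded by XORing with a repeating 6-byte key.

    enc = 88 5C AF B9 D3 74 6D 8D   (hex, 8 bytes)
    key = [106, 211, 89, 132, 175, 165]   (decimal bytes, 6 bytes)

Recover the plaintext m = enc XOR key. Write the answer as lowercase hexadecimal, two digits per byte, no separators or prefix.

The 6-byte key repeats, so the effective keystream is 6a d3 59 84 af a5 6a d3.
byte 0: 88 ^ 6a = e2
byte 1: 5c ^ d3 = 8f
byte 2: af ^ 59 = f6
byte 3: b9 ^ 84 = 3d
byte 4: d3 ^ af = 7c
byte 5: 74 ^ a5 = d1
byte 6: 6d ^ 6a = 07
byte 7: 8d ^ d3 = 5e

e28ff63d7cd1075e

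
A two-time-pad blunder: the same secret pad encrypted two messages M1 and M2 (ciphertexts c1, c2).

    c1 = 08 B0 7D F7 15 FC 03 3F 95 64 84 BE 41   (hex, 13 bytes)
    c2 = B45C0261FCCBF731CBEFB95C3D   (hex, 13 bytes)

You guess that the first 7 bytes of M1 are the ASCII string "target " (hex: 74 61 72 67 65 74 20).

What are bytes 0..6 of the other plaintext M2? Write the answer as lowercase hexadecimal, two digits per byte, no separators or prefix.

c88d0df18c43d4

First, c1 ⊕ c2 = (M1 ⊕ K) ⊕ (M2 ⊕ K) = M1 ⊕ M2, so the key drops out. Then M2 = (M1 ⊕ M2) ⊕ M1 over the first 7 bytes.
byte 0: (08 ^ b4) ^ 74 = bc ^ 74 = c8
byte 1: (b0 ^ 5c) ^ 61 = ec ^ 61 = 8d
byte 2: (7d ^ 02) ^ 72 = 7f ^ 72 = 0d
byte 3: (f7 ^ 61) ^ 67 = 96 ^ 67 = f1
byte 4: (15 ^ fc) ^ 65 = e9 ^ 65 = 8c
byte 5: (fc ^ cb) ^ 74 = 37 ^ 74 = 43
byte 6: (03 ^ f7) ^ 20 = f4 ^ 20 = d4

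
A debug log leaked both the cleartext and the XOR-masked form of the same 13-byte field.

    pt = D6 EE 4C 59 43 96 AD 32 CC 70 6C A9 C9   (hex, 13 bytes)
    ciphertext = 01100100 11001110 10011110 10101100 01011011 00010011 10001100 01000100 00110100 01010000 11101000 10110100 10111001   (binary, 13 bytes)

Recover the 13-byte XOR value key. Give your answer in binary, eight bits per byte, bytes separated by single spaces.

10110010 00100000 11010010 11110101 00011000 10000101 00100001 01110110 11111000 00100000 10000100 00011101 01110000

Since ciphertext = pt ⊕ key, XORing both sides with pt gives key = pt ⊕ ciphertext.
byte 0: 214 XOR 100 = 178
byte 1: 238 XOR 206 =  32
byte 2:  76 XOR 158 = 210
byte 3:  89 XOR 172 = 245
byte 4:  67 XOR  91 =  24
byte 5: 150 XOR  19 = 133
byte 6: 173 XOR 140 =  33
byte 7:  50 XOR  68 = 118
byte 8: 204 XOR  52 = 248
byte 9: 112 XOR  80 =  32
byte 10: 108 XOR 232 = 132
byte 11: 169 XOR 180 =  29
byte 12: 201 XOR 185 = 112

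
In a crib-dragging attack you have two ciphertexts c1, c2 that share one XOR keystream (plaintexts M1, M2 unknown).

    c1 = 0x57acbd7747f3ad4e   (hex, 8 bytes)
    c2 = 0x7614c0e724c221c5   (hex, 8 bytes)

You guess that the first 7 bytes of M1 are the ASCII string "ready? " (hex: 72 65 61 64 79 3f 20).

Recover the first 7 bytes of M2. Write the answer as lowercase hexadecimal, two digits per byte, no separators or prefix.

First, c1 ⊕ c2 = (M1 ⊕ K) ⊕ (M2 ⊕ K) = M1 ⊕ M2, so the key drops out. Then M2 = (M1 ⊕ M2) ⊕ M1 over the first 7 bytes.
byte 0: (57 ⊕ 76) ⊕ 72 = 21 ⊕ 72 = 53
byte 1: (ac ⊕ 14) ⊕ 65 = b8 ⊕ 65 = dd
byte 2: (bd ⊕ c0) ⊕ 61 = 7d ⊕ 61 = 1c
byte 3: (77 ⊕ e7) ⊕ 64 = 90 ⊕ 64 = f4
byte 4: (47 ⊕ 24) ⊕ 79 = 63 ⊕ 79 = 1a
byte 5: (f3 ⊕ c2) ⊕ 3f = 31 ⊕ 3f = 0e
byte 6: (ad ⊕ 21) ⊕ 20 = 8c ⊕ 20 = ac

53dd1cf41a0eac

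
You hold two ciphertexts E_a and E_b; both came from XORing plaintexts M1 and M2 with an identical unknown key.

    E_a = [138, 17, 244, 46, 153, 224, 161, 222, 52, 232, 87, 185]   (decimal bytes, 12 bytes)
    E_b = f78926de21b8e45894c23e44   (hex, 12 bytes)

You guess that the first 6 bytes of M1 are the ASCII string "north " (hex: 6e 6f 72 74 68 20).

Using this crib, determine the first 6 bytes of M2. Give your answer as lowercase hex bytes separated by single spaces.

13 f7 a0 84 d0 78

First, E_a ⊕ E_b = (M1 ⊕ K) ⊕ (M2 ⊕ K) = M1 ⊕ M2, so the key drops out. Then M2 = (M1 ⊕ M2) ⊕ M1 over the first 6 bytes.
byte 0: (8a XOR f7) XOR 6e = 7d XOR 6e = 13
byte 1: (11 XOR 89) XOR 6f = 98 XOR 6f = f7
byte 2: (f4 XOR 26) XOR 72 = d2 XOR 72 = a0
byte 3: (2e XOR de) XOR 74 = f0 XOR 74 = 84
byte 4: (99 XOR 21) XOR 68 = b8 XOR 68 = d0
byte 5: (e0 XOR b8) XOR 20 = 58 XOR 20 = 78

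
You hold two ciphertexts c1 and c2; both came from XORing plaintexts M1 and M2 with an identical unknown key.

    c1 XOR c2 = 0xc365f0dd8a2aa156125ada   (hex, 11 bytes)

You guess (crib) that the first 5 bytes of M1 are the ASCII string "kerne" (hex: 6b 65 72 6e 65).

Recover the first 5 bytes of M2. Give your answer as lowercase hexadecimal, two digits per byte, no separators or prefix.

a80082b3ef

Since c1 ⊕ c2 = M1 ⊕ M2, XORing with the guessed M1 bytes yields the corresponding M2 bytes: M2 = (c1 ⊕ c2) ⊕ M1.
byte 0: c3 ^ 6b = a8
byte 1: 65 ^ 65 = 00
byte 2: f0 ^ 72 = 82
byte 3: dd ^ 6e = b3
byte 4: 8a ^ 65 = ef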